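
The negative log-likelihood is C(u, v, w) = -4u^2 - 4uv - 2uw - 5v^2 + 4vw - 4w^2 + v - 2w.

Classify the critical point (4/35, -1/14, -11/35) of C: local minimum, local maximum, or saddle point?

The Hessian is constant: H = [[-8, -4, -2], [-4, -10, 4], [-2, 4, -8]].
Leading principal minors: Δ₁ = -8, Δ₂ = 64, Δ₃ = -280.
The minors alternate sign starting negative (−, +, −), so H is negative definite: a local maximum.

local maximum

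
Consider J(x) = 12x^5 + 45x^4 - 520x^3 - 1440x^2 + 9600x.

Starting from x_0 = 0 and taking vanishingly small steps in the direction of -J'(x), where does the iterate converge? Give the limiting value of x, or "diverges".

J'(x) = 60(x - 4)(x - 2)(x + 4)(x + 5), so J'(0) = 9600.
Gradient descent moves in the -J' direction, i.e. x is decreasing.
The nearest critical point in that direction is x = -4, where J'' = 2880 > 0 (a local minimum). The iterate converges there.

-4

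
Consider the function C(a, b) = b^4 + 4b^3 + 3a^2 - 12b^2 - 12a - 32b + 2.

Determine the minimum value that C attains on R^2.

-74

C(a,b) separates as P(a) + Q(b) + 2, so its minimum is min P + min Q + 2.
P'(a) = 6a - 12 vanishes at a ∈ {2}; Q'(b) = 4(b - 2)(b + 1)(b + 4) vanishes at b ∈ {-4, -1, 2}.
Local minima of P (where P''>0): P(2)=-12. Local minima of Q: Q(-4)=-64, Q(2)=-64.
So the global minimum of C is P(2) + Q(-4) + 2 = -12 − 64 + 2 = -74, attained at (2, -4).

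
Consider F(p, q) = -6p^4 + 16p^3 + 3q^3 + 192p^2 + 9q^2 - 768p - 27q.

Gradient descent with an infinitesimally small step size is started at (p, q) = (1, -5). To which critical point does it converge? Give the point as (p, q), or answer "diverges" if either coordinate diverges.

F is separable, so gradient descent decouples: p follows -∂F/∂p, q follows -∂F/∂q.
∂F/∂p = -24(p - 4)(p - 2)(p + 4); at p=1 this is -360, so p increases.
∂F/∂q = 9(q - 1)(q + 3); at q=-5 this is 108, so q decreases.
The q-coordinate has no critical point in that direction and runs off to infinity.

diverges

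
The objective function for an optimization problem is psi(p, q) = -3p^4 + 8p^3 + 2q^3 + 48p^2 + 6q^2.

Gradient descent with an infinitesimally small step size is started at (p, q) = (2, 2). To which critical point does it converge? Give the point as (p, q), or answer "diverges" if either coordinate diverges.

psi is separable, so gradient descent decouples: p follows -∂psi/∂p, q follows -∂psi/∂q.
∂psi/∂p = -12p(p - 4)(p + 2); at p=2 this is 192, so p decreases.
∂psi/∂q = 6q(q + 2); at q=2 this is 48, so q decreases.
p converges to its nearest critical value 0 (a local min of the p-part); q converges to 0. The iterate converges to (0, 0).

(0, 0)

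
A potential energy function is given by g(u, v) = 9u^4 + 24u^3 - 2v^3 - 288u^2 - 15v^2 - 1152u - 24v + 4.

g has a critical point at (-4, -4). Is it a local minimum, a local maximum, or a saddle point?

local minimum

The mixed partial ∂²g/∂u∂v is 0, so the Hessian at any point is diag(g_uu, g_vv) = diag(36(3u^2 + 4u - 16), -6(2v + 5)).
At (-4, -4): H = diag(576, 18).
Both eigenvalues are positive, so H is positive definite: a local minimum.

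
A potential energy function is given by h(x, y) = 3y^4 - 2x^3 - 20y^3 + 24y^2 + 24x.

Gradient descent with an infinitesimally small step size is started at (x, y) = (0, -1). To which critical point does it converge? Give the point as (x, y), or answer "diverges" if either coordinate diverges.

h is separable, so gradient descent decouples: x follows -∂h/∂x, y follows -∂h/∂y.
∂h/∂x = -6(x - 2)(x + 2); at x=0 this is 24, so x decreases.
∂h/∂y = 12y(y - 4)(y - 1); at y=-1 this is -120, so y increases.
x converges to its nearest critical value -2 (a local min of the x-part); y converges to 0. The iterate converges to (-2, 0).

(-2, 0)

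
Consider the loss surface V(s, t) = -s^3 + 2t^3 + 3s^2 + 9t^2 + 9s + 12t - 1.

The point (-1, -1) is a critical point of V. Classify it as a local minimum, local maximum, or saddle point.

The mixed partial ∂²V/∂s∂t is 0, so the Hessian at any point is diag(V_ss, V_tt) = diag(6(-s + 1), 6(2t + 3)).
At (-1, -1): H = diag(12, 6).
Both eigenvalues are positive, so H is positive definite: a local minimum.

local minimum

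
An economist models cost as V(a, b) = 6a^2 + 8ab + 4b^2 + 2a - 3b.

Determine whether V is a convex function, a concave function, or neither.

V is quadratic, so its Hessian is the constant matrix H = [[12, 8], [8, 8]].
det(H) = 32, tr(H) = 20.
det(H) > 0 and tr(H) > 0, so H is positive definite everywhere: convex.

convex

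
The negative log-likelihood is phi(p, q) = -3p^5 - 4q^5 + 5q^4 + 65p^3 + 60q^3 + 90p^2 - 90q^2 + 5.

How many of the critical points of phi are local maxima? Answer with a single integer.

4

phi separates as a function of p plus a function of q, so ∇phi=0 decouples.
∂phi/∂p = -15p(p - 4)(p + 1)(p + 3) = 0 at p ∈ {-3, -1, 0, 4}; ∂phi/∂q = -20q(q - 3)(q - 1)(q + 3) = 0 at q ∈ {-3, 0, 1, 3}.
The Hessian is diagonal: diag(phi_pp, phi_qq). Second derivatives: phi_pp(-3)=630, phi_pp(-1)=-150, phi_pp(0)=180, phi_pp(4)=-2100; phi_qq(-3)=1440, phi_qq(0)=-180, phi_qq(1)=160, phi_qq(3)=-720.
Local maxima occur where both diagonal entries negative: (-1, 0), (-1, 3), (4, 0), (4, 3). Count: 4.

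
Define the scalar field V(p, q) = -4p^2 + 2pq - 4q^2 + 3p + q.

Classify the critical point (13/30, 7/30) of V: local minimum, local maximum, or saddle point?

The Hessian of V is constant: H = [[-8, 2], [2, -8]].
det(H) = (-8)·(-8) − 2² = 60.
det(H) > 0 and tr(H) = -16 < 0, so H is negative definite and the point is a local maximum.

local maximum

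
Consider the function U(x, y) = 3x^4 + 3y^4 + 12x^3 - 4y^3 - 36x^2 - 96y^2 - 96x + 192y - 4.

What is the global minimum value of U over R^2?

U(x,y) separates as P(x) + Q(y) − 4, so its minimum is min P + min Q − 4.
P'(x) = 12(x - 2)(x + 1)(x + 4) vanishes at x ∈ {-4, -1, 2}; Q'(y) = 12(y - 4)(y - 1)(y + 4) vanishes at y ∈ {-4, 1, 4}.
Local minima of P (where P''>0): P(-4)=-192, P(2)=-192. Local minima of Q: Q(-4)=-1280, Q(4)=-256.
So the global minimum of U is P(-4) + Q(-4) − 4 = -192 − 1280 − 4 = -1476, attained at (-4, -4).

-1476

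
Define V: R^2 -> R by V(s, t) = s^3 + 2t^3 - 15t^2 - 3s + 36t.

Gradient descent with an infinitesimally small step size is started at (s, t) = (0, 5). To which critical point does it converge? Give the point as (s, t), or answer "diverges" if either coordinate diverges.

(1, 3)

V is separable, so gradient descent decouples: s follows -∂V/∂s, t follows -∂V/∂t.
∂V/∂s = 3(s - 1)(s + 1); at s=0 this is -3, so s increases.
∂V/∂t = 6(t - 3)(t - 2); at t=5 this is 36, so t decreases.
s converges to its nearest critical value 1 (a local min of the s-part); t converges to 3. The iterate converges to (1, 3).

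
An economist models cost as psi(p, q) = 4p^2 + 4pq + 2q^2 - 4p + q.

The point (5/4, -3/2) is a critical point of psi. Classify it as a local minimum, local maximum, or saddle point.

The Hessian of psi is constant: H = [[8, 4], [4, 4]].
det(H) = 8·4 − 4² = 16.
det(H) > 0 and tr(H) = 12 > 0, so H is positive definite and the point is a local minimum.

local minimum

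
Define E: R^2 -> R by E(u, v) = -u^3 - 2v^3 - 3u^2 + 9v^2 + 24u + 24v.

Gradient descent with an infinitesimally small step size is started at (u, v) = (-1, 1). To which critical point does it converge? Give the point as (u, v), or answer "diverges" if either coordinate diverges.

E is separable, so gradient descent decouples: u follows -∂E/∂u, v follows -∂E/∂v.
∂E/∂u = -3(u - 2)(u + 4); at u=-1 this is 27, so u decreases.
∂E/∂v = -6(v - 4)(v + 1); at v=1 this is 36, so v decreases.
u converges to its nearest critical value -4 (a local min of the u-part); v converges to -1. The iterate converges to (-4, -1).

(-4, -1)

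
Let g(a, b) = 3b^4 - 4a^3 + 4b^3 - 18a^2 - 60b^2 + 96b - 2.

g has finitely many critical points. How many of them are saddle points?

g separates as a function of a plus a function of b, so ∇g=0 decouples.
∂g/∂a = -12a(a + 3) = 0 at a ∈ {-3, 0}; ∂g/∂b = 12(b - 2)(b - 1)(b + 4) = 0 at b ∈ {-4, 1, 2}.
The Hessian is diagonal: diag(g_aa, g_bb). Second derivatives: g_aa(-3)=36, g_aa(0)=-36; g_bb(-4)=360, g_bb(1)=-60, g_bb(2)=72.
Saddle points occur where the two diagonal entries have opposite signs: (-3, 1), (0, -4), (0, 2). Count: 3.

3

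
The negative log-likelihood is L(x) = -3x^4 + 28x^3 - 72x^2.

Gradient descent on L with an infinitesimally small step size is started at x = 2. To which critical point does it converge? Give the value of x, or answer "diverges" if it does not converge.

L'(x) = -12x(x - 4)(x - 3), so L'(2) = -48.
Gradient descent moves in the -L' direction, i.e. x is increasing.
The nearest critical point in that direction is x = 3, where L'' = 36 > 0 (a local minimum). The iterate converges there.

3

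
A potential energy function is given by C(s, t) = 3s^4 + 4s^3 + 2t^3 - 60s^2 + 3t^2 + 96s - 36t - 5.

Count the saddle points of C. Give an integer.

C separates as a function of s plus a function of t, so ∇C=0 decouples.
∂C/∂s = 12(s - 2)(s - 1)(s + 4) = 0 at s ∈ {-4, 1, 2}; ∂C/∂t = 6(t - 2)(t + 3) = 0 at t ∈ {-3, 2}.
The Hessian is diagonal: diag(C_ss, C_tt). Second derivatives: C_ss(-4)=360, C_ss(1)=-60, C_ss(2)=72; C_tt(-3)=-30, C_tt(2)=30.
Saddle points occur where the two diagonal entries have opposite signs: (-4, -3), (1, 2), (2, -3). Count: 3.

3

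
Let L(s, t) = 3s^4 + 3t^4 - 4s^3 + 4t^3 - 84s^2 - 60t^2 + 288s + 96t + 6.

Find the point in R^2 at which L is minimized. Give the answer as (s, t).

L(s,t) separates as P(s) + Q(t) + 6, so its minimum is min P + min Q + 6.
P'(s) = 12(s - 3)(s - 2)(s + 4) vanishes at s ∈ {-4, 2, 3}; Q'(t) = 12(t - 2)(t - 1)(t + 4) vanishes at t ∈ {-4, 1, 2}.
Local minima of P (where P''>0): P(-4)=-1472, P(3)=243. Local minima of Q: Q(-4)=-832, Q(2)=32.
So the global minimum of L is P(-4) + Q(-4) + 6 = -1472 − 832 + 6 = -2298, attained at (-4, -4).

(-4, -4)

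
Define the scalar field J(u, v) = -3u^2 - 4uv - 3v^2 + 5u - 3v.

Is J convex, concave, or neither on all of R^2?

J is quadratic, so its Hessian is the constant matrix H = [[-6, -4], [-4, -6]].
det(H) = 20, tr(H) = -12.
det(H) > 0 and tr(H) < 0, so H is negative definite everywhere: concave.

concave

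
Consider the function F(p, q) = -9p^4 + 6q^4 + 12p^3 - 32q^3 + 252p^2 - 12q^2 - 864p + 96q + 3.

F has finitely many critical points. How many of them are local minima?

F separates as a function of p plus a function of q, so ∇F=0 decouples.
∂F/∂p = -36(p - 3)(p - 2)(p + 4) = 0 at p ∈ {-4, 2, 3}; ∂F/∂q = 24(q - 4)(q - 1)(q + 1) = 0 at q ∈ {-1, 1, 4}.
The Hessian is diagonal: diag(F_pp, F_qq). Second derivatives: F_pp(-4)=-1512, F_pp(2)=216, F_pp(3)=-252; F_qq(-1)=240, F_qq(1)=-144, F_qq(4)=360.
Local minima occur where both diagonal entries positive: (2, -1), (2, 4). Count: 2.

2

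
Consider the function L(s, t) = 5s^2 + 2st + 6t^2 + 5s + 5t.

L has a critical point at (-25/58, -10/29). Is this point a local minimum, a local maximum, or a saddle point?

The Hessian of L is constant: H = [[10, 2], [2, 12]].
det(H) = 10·12 − 2² = 116.
det(H) > 0 and tr(H) = 22 > 0, so H is positive definite and the point is a local minimum.

local minimum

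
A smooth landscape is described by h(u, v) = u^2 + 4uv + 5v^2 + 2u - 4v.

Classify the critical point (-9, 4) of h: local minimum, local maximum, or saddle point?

local minimum

The Hessian of h is constant: H = [[2, 4], [4, 10]].
det(H) = 2·10 − 4² = 4.
det(H) > 0 and tr(H) = 12 > 0, so H is positive definite and the point is a local minimum.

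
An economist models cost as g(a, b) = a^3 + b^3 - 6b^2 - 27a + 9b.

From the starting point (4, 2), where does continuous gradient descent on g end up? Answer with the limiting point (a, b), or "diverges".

g is separable, so gradient descent decouples: a follows -∂g/∂a, b follows -∂g/∂b.
∂g/∂a = 3(a - 3)(a + 3); at a=4 this is 21, so a decreases.
∂g/∂b = 3(b - 3)(b - 1); at b=2 this is -3, so b increases.
a converges to its nearest critical value 3 (a local min of the a-part); b converges to 3. The iterate converges to (3, 3).

(3, 3)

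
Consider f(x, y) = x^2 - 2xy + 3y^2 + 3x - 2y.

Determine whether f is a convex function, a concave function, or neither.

f is quadratic, so its Hessian is the constant matrix H = [[2, -2], [-2, 6]].
det(H) = 8, tr(H) = 8.
det(H) > 0 and tr(H) > 0, so H is positive definite everywhere: convex.

convex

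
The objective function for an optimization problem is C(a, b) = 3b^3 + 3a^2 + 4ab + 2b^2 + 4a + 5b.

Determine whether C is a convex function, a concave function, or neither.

neither

The term 3b^3 is cubic, so the Hessian is not constant.
∂²C/∂b² = 18b + 4, which takes both signs as b varies (negative for sufficiently negative b). A diagonal entry of the Hessian changing sign means the Hessian is neither positive- nor negative-semidefinite on all of R^2.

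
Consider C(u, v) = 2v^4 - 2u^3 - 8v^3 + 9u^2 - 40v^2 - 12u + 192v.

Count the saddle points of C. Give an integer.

3

C separates as a function of u plus a function of v, so ∇C=0 decouples.
∂C/∂u = -6(u - 2)(u - 1) = 0 at u ∈ {1, 2}; ∂C/∂v = 8(v - 4)(v - 2)(v + 3) = 0 at v ∈ {-3, 2, 4}.
The Hessian is diagonal: diag(C_uu, C_vv). Second derivatives: C_uu(1)=6, C_uu(2)=-6; C_vv(-3)=280, C_vv(2)=-80, C_vv(4)=112.
Saddle points occur where the two diagonal entries have opposite signs: (1, 2), (2, -3), (2, 4). Count: 3.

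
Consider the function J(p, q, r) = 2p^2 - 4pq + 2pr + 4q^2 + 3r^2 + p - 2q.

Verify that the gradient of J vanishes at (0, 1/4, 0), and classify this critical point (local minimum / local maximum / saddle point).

∇J = (4p - 4q + 2r + 1, -4p + 8q - 2, 2p + 6r); substituting (0, 1/4, 0) gives ∇J = (0, 0, 0), so (0, 1/4, 0) is indeed a critical point.
The Hessian is constant: H = [[4, -4, 2], [-4, 8, 0], [2, 0, 6]].
Leading principal minors: Δ₁ = 4, Δ₂ = 16, Δ₃ = 64.
All leading minors are positive, so H is positive definite: a local minimum.

local minimum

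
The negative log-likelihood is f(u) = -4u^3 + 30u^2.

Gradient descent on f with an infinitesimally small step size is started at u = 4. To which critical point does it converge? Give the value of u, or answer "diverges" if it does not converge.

0

f'(u) = -12u(u - 5), so f'(4) = 48.
Gradient descent moves in the -f' direction, i.e. u is decreasing.
The nearest critical point in that direction is u = 0, where f'' = 60 > 0 (a local minimum). The iterate converges there.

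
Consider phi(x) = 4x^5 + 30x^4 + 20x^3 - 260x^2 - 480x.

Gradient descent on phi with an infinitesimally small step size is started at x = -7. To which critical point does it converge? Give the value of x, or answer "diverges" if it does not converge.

diverges

phi'(x) = 20(x - 2)(x + 1)(x + 3)(x + 4), so phi'(-7) = 12960.
Gradient descent moves in the -phi' direction, i.e. x is decreasing.
There is no critical point below x=-7, and phi' keeps the same sign, so the iterate runs off to −∞.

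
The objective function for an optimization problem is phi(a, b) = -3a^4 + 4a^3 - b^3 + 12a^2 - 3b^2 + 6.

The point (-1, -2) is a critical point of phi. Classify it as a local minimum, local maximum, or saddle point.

The mixed partial ∂²phi/∂a∂b is 0, so the Hessian at any point is diag(phi_aa, phi_bb) = diag(12(-3a^2 + 2a + 2), -6(b + 1)).
At (-1, -2): H = diag(-36, 6).
The eigenvalues have opposite signs, so H is indefinite: a saddle point.

saddle point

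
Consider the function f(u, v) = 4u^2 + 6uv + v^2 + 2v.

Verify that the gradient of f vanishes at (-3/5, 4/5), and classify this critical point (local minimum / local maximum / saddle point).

saddle point

∇f = (8u + 6v, 6u + 2v + 2); substituting (-3/5, 4/5) gives ∇f = (0, 0), so (-3/5, 4/5) is indeed a critical point.
The Hessian of f is constant: H = [[8, 6], [6, 2]].
det(H) = 8·2 − 6² = -20.
Since det(H) < 0, H is indefinite and the critical point is a saddle point.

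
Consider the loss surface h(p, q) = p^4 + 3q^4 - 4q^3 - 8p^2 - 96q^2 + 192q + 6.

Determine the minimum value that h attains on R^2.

-1290

h(p,q) separates as A(p) + B(q) + 6, so its minimum is min A + min B + 6.
A'(p) = 4p(p - 2)(p + 2) vanishes at p ∈ {-2, 0, 2}; B'(q) = 12(q - 4)(q - 1)(q + 4) vanishes at q ∈ {-4, 1, 4}.
Local minima of A (where A''>0): A(-2)=-16, A(2)=-16. Local minima of B: B(-4)=-1280, B(4)=-256.
So the global minimum of h is A(-2) + B(-4) + 6 = -16 − 1280 + 6 = -1290, attained at (-2, -4).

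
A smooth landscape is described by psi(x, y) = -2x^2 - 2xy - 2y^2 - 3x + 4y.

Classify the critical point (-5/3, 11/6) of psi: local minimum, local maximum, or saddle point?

The Hessian of psi is constant: H = [[-4, -2], [-2, -4]].
det(H) = (-4)·(-4) − (-2)² = 12.
det(H) > 0 and tr(H) = -8 < 0, so H is negative definite and the point is a local maximum.

local maximum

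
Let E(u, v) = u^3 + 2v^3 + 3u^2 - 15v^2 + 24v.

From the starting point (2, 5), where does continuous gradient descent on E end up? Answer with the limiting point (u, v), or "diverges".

(0, 4)

E is separable, so gradient descent decouples: u follows -∂E/∂u, v follows -∂E/∂v.
∂E/∂u = 3u(u + 2); at u=2 this is 24, so u decreases.
∂E/∂v = 6(v - 4)(v - 1); at v=5 this is 24, so v decreases.
u converges to its nearest critical value 0 (a local min of the u-part); v converges to 4. The iterate converges to (0, 4).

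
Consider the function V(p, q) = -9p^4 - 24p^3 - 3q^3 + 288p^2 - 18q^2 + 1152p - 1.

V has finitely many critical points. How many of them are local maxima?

2

V separates as a function of p plus a function of q, so ∇V=0 decouples.
∂V/∂p = -36(p - 4)(p + 2)(p + 4) = 0 at p ∈ {-4, -2, 4}; ∂V/∂q = -9q(q + 4) = 0 at q ∈ {-4, 0}.
The Hessian is diagonal: diag(V_pp, V_qq). Second derivatives: V_pp(-4)=-576, V_pp(-2)=432, V_pp(4)=-1728; V_qq(-4)=36, V_qq(0)=-36.
Local maxima occur where both diagonal entries negative: (-4, 0), (4, 0). Count: 2.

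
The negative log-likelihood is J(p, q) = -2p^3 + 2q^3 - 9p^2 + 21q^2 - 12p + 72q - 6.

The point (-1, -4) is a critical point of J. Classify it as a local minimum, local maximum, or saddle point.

local maximum

The mixed partial ∂²J/∂p∂q is 0, so the Hessian at any point is diag(J_pp, J_qq) = diag(-6(2p + 3), 6(2q + 7)).
At (-1, -4): H = diag(-6, -6).
Both eigenvalues are negative, so H is negative definite: a local maximum.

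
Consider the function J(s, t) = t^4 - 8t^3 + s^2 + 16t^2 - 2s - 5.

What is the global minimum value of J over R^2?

J(s,t) separates as P(s) + Q(t) − 5, so its minimum is min P + min Q − 5.
P'(s) = 2s - 2 vanishes at s ∈ {1}; Q'(t) = 4t(t - 4)(t - 2) vanishes at t ∈ {0, 2, 4}.
Local minima of P (where P''>0): P(1)=-1. Local minima of Q: Q(0)=0, Q(4)=0.
So the global minimum of J is P(1) + Q(0) − 5 = -1 + 0 − 5 = -6, attained at (1, 0).

-6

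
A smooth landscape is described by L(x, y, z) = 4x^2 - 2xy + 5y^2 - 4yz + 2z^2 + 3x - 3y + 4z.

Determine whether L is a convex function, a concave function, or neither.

L is quadratic, so its Hessian is the constant matrix H = [[8, -2, 0], [-2, 10, -4], [0, -4, 4]].
Leading principal minors: 8, 76, 176.
All positive ⇒ H ≻ 0 ⇒ convex.

convex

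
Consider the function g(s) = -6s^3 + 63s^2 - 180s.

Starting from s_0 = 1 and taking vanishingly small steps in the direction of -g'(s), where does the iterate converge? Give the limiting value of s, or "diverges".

g'(s) = -18(s - 5)(s - 2), so g'(1) = -72.
Gradient descent moves in the -g' direction, i.e. s is increasing.
The nearest critical point in that direction is s = 2, where g'' = 54 > 0 (a local minimum). The iterate converges there.

2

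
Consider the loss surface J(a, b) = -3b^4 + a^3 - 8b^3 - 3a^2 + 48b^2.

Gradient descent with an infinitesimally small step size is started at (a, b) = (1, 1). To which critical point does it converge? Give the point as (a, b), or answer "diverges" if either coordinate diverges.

J is separable, so gradient descent decouples: a follows -∂J/∂a, b follows -∂J/∂b.
∂J/∂a = 3a(a - 2); at a=1 this is -3, so a increases.
∂J/∂b = -12b(b - 2)(b + 4); at b=1 this is 60, so b decreases.
a converges to its nearest critical value 2 (a local min of the a-part); b converges to 0. The iterate converges to (2, 0).

(2, 0)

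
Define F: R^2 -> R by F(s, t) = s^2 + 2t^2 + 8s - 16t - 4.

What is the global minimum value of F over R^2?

F(s,t) separates as P(s) + Q(t) − 4, so its minimum is min P + min Q − 4.
P'(s) = 2s + 8 vanishes at s ∈ {-4}; Q'(t) = 4(t - 4) vanishes at t ∈ {4}.
Local minima of P (where P''>0): P(-4)=-16. Local minima of Q: Q(4)=-32.
So the global minimum of F is P(-4) + Q(4) − 4 = -16 − 32 − 4 = -52, attained at (-4, 4).

-52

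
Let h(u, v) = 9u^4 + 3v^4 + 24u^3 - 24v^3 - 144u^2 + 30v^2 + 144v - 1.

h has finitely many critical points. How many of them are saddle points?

4

h separates as a function of u plus a function of v, so ∇h=0 decouples.
∂h/∂u = 36u(u - 2)(u + 4) = 0 at u ∈ {-4, 0, 2}; ∂h/∂v = 12(v - 4)(v - 3)(v + 1) = 0 at v ∈ {-1, 3, 4}.
The Hessian is diagonal: diag(h_uu, h_vv). Second derivatives: h_uu(-4)=864, h_uu(0)=-288, h_uu(2)=432; h_vv(-1)=240, h_vv(3)=-48, h_vv(4)=60.
Saddle points occur where the two diagonal entries have opposite signs: (-4, 3), (0, -1), (0, 4), (2, 3). Count: 4.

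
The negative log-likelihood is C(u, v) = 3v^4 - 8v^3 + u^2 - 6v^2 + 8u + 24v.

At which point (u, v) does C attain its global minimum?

(-4, -1)

C(u,v) separates as P(u) + Q(v), so its minimum is min P + min Q.
P'(u) = 2u + 8 vanishes at u ∈ {-4}; Q'(v) = 12(v - 2)(v - 1)(v + 1) vanishes at v ∈ {-1, 1, 2}.
Local minima of P (where P''>0): P(-4)=-16. Local minima of Q: Q(-1)=-19, Q(2)=8.
So the global minimum of C is P(-4) + Q(-1) = -16 − 19 = -35, attained at (-4, -1).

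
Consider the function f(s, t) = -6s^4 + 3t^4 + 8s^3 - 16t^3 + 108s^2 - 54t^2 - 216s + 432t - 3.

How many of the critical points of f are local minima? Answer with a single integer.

f separates as a function of s plus a function of t, so ∇f=0 decouples.
∂f/∂s = -24(s - 3)(s - 1)(s + 3) = 0 at s ∈ {-3, 1, 3}; ∂f/∂t = 12(t - 4)(t - 3)(t + 3) = 0 at t ∈ {-3, 3, 4}.
The Hessian is diagonal: diag(f_ss, f_tt). Second derivatives: f_ss(-3)=-576, f_ss(1)=192, f_ss(3)=-288; f_tt(-3)=504, f_tt(3)=-72, f_tt(4)=84.
Local minima occur where both diagonal entries positive: (1, -3), (1, 4). Count: 2.

2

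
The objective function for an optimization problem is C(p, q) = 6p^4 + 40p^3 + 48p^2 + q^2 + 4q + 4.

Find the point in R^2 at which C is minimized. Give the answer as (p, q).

C(p,q) separates as A(p) + B(q) + 4, so its minimum is min A + min B + 4.
A'(p) = 24p(p + 1)(p + 4) vanishes at p ∈ {-4, -1, 0}; B'(q) = 2q + 4 vanishes at q ∈ {-2}.
Local minima of A (where A''>0): A(-4)=-256, A(0)=0. Local minima of B: B(-2)=-4.
So the global minimum of C is A(-4) + B(-2) + 4 = -256 − 4 + 4 = -256, attained at (-4, -2).

(-4, -2)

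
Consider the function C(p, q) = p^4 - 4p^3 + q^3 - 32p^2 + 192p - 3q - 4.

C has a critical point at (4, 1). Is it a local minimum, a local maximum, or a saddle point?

local minimum

The mixed partial ∂²C/∂p∂q is 0, so the Hessian at any point is diag(C_pp, C_qq) = diag(4(3p^2 - 6p - 16), 6q).
At (4, 1): H = diag(32, 6).
Both eigenvalues are positive, so H is positive definite: a local minimum.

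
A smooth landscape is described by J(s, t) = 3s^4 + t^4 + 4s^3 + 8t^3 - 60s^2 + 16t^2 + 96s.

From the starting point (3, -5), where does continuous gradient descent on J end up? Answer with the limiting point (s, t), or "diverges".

(2, -4)

J is separable, so gradient descent decouples: s follows -∂J/∂s, t follows -∂J/∂t.
∂J/∂s = 12(s - 2)(s - 1)(s + 4); at s=3 this is 168, so s decreases.
∂J/∂t = 4t(t + 2)(t + 4); at t=-5 this is -60, so t increases.
s converges to its nearest critical value 2 (a local min of the s-part); t converges to -4. The iterate converges to (2, -4).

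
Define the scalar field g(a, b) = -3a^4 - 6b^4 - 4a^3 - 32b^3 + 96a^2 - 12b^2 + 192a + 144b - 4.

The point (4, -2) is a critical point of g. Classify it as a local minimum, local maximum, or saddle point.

saddle point

The mixed partial ∂²g/∂a∂b is 0, so the Hessian at any point is diag(g_aa, g_bb) = diag(12(-3a^2 - 2a + 16), -24(3b^2 + 8b + 1)).
At (4, -2): H = diag(-480, 72).
The eigenvalues have opposite signs, so H is indefinite: a saddle point.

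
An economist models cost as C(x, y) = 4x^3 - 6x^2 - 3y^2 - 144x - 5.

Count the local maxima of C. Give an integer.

C separates as a function of x plus a function of y, so ∇C=0 decouples.
∂C/∂x = 12(x - 4)(x + 3) = 0 at x ∈ {-3, 4}; ∂C/∂y = -6y = 0 at y ∈ {0}.
The Hessian is diagonal: diag(C_xx, C_yy). Second derivatives: C_xx(-3)=-84, C_xx(4)=84; C_yy(0)=-6.
Local maxima occur where both diagonal entries negative: (-3, 0). Count: 1.

1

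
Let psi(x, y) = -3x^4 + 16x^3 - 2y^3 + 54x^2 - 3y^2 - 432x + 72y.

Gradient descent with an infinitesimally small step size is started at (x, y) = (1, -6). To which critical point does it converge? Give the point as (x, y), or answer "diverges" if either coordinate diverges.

(3, -4)

psi is separable, so gradient descent decouples: x follows -∂psi/∂x, y follows -∂psi/∂y.
∂psi/∂x = -12(x - 4)(x - 3)(x + 3); at x=1 this is -288, so x increases.
∂psi/∂y = -6(y - 3)(y + 4); at y=-6 this is -108, so y increases.
x converges to its nearest critical value 3 (a local min of the x-part); y converges to -4. The iterate converges to (3, -4).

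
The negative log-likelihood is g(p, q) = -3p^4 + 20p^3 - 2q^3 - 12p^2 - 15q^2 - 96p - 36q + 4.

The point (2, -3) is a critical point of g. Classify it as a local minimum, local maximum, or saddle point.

local minimum

The mixed partial ∂²g/∂p∂q is 0, so the Hessian at any point is diag(g_pp, g_qq) = diag(12(-3p^2 + 10p - 2), -6(2q + 5)).
At (2, -3): H = diag(72, 6).
Both eigenvalues are positive, so H is positive definite: a local minimum.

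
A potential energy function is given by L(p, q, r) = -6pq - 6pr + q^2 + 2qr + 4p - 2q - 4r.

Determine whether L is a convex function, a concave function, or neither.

L is quadratic, so its Hessian is the constant matrix H = [[0, -6, -6], [-6, 2, 2], [-6, 2, 0]].
Leading principal minors: 0, -36, 72.
Neither pattern holds ⇒ H is indefinite ⇒ neither convex nor concave.

neither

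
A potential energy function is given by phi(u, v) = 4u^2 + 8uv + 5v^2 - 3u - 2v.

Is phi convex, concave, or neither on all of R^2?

convex

phi is quadratic, so its Hessian is the constant matrix H = [[8, 8], [8, 10]].
det(H) = 16, tr(H) = 18.
det(H) > 0 and tr(H) > 0, so H is positive definite everywhere: convex.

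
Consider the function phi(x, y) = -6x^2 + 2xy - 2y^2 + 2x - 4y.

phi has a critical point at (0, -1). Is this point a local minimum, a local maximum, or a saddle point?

The Hessian of phi is constant: H = [[-12, 2], [2, -4]].
det(H) = (-12)·(-4) − 2² = 44.
det(H) > 0 and tr(H) = -16 < 0, so H is negative definite and the point is a local maximum.

local maximum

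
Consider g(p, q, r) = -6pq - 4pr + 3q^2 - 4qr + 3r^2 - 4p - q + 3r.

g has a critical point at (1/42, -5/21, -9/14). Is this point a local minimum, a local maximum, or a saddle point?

saddle point

The Hessian is constant: H = [[0, -6, -4], [-6, 6, -4], [-4, -4, 6]].
Leading principal minors: Δ₁ = 0, Δ₂ = -36, Δ₃ = -504.
The minors fit neither the all-positive nor the alternating-sign pattern, so H is indefinite: a saddle point.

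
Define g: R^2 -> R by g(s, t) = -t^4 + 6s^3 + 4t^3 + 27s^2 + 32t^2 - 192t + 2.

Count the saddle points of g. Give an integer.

3

g separates as a function of s plus a function of t, so ∇g=0 decouples.
∂g/∂s = 18s(s + 3) = 0 at s ∈ {-3, 0}; ∂g/∂t = -4(t - 4)(t - 3)(t + 4) = 0 at t ∈ {-4, 3, 4}.
The Hessian is diagonal: diag(g_ss, g_tt). Second derivatives: g_ss(-3)=-54, g_ss(0)=54; g_tt(-4)=-224, g_tt(3)=28, g_tt(4)=-32.
Saddle points occur where the two diagonal entries have opposite signs: (-3, 3), (0, -4), (0, 4). Count: 3.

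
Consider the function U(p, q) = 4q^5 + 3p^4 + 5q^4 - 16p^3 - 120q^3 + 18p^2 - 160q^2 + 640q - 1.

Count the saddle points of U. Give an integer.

6

U separates as a function of p plus a function of q, so ∇U=0 decouples.
∂U/∂p = 12p(p - 3)(p - 1) = 0 at p ∈ {0, 1, 3}; ∂U/∂q = 20(q - 4)(q - 1)(q + 2)(q + 4) = 0 at q ∈ {-4, -2, 1, 4}.
The Hessian is diagonal: diag(U_pp, U_qq). Second derivatives: U_pp(0)=36, U_pp(1)=-24, U_pp(3)=72; U_qq(-4)=-1600, U_qq(-2)=720, U_qq(1)=-900, U_qq(4)=2880.
Saddle points occur where the two diagonal entries have opposite signs: (0, -4), (0, 1), (1, -2), (1, 4), (3, -4), (3, 1). Count: 6.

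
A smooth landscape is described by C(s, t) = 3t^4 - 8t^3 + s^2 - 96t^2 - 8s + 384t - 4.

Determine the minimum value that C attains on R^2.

-1812

C(s,t) separates as P(s) + Q(t) − 4, so its minimum is min P + min Q − 4.
P'(s) = 2s - 8 vanishes at s ∈ {4}; Q'(t) = 12(t - 4)(t - 2)(t + 4) vanishes at t ∈ {-4, 2, 4}.
Local minima of P (where P''>0): P(4)=-16. Local minima of Q: Q(-4)=-1792, Q(4)=256.
So the global minimum of C is P(4) + Q(-4) − 4 = -16 − 1792 − 4 = -1812, attained at (4, -4).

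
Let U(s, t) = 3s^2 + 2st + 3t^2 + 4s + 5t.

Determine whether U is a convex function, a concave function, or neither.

convex

U is quadratic, so its Hessian is the constant matrix H = [[6, 2], [2, 6]].
det(H) = 32, tr(H) = 12.
det(H) > 0 and tr(H) > 0, so H is positive definite everywhere: convex.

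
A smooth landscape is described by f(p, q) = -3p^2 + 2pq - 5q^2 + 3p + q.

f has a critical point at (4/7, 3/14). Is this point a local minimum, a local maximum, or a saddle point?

local maximum

The Hessian of f is constant: H = [[-6, 2], [2, -10]].
det(H) = (-6)·(-10) − 2² = 56.
det(H) > 0 and tr(H) = -16 < 0, so H is negative definite and the point is a local maximum.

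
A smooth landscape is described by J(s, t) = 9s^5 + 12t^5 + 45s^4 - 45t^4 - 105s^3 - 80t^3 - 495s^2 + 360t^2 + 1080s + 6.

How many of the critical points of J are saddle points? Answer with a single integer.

8

J separates as a function of s plus a function of t, so ∇J=0 decouples.
∂J/∂s = 45(s - 2)(s - 1)(s + 3)(s + 4) = 0 at s ∈ {-4, -3, 1, 2}; ∂J/∂t = 60t(t - 3)(t - 2)(t + 2) = 0 at t ∈ {-2, 0, 2, 3}.
The Hessian is diagonal: diag(J_ss, J_tt). Second derivatives: J_ss(-4)=-1350, J_ss(-3)=900, J_ss(1)=-900, J_ss(2)=1350; J_tt(-2)=-2400, J_tt(0)=720, J_tt(2)=-480, J_tt(3)=900.
Saddle points occur where the two diagonal entries have opposite signs: (-4, 0), (-4, 3), (-3, -2), (-3, 2), (1, 0), (1, 3), (2, -2), (2, 2). Count: 8.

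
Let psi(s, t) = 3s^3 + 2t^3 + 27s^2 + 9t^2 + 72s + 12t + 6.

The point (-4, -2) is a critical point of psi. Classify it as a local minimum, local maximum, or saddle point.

local maximum

The mixed partial ∂²psi/∂s∂t is 0, so the Hessian at any point is diag(psi_ss, psi_tt) = diag(18(s + 3), 6(2t + 3)).
At (-4, -2): H = diag(-18, -6).
Both eigenvalues are negative, so H is negative definite: a local maximum.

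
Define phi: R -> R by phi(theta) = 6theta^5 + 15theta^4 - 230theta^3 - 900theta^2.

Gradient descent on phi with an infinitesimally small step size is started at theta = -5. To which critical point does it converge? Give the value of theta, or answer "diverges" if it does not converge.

phi'(theta) = 30theta(theta - 5)(theta + 3)(theta + 4), so phi'(-5) = 3000.
Gradient descent moves in the -phi' direction, i.e. theta is decreasing.
There is no critical point below theta=-5, and phi' keeps the same sign, so the iterate runs off to −∞.

diverges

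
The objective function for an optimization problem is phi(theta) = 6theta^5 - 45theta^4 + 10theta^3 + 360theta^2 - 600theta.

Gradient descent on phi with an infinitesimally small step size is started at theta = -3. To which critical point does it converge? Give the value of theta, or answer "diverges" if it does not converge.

phi'(theta) = 30(theta - 5)(theta - 2)(theta - 1)(theta + 2), so phi'(-3) = 4800.
Gradient descent moves in the -phi' direction, i.e. theta is decreasing.
There is no critical point below theta=-3, and phi' keeps the same sign, so the iterate runs off to −∞.

diverges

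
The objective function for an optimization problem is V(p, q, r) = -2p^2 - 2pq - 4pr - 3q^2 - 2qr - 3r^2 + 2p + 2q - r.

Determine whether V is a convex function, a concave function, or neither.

V is quadratic, so its Hessian is the constant matrix H = [[-4, -2, -4], [-2, -6, -2], [-4, -2, -6]].
Leading principal minors: -4, 20, -40.
Signs alternate −, +, − ⇒ H ≺ 0 ⇒ concave.

concave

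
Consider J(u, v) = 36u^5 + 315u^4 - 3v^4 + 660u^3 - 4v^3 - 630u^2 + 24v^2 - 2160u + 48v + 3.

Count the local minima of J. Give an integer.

J separates as a function of u plus a function of v, so ∇J=0 decouples.
∂J/∂u = 180(u - 1)(u + 1)(u + 3)(u + 4) = 0 at u ∈ {-4, -3, -1, 1}; ∂J/∂v = -12(v - 2)(v + 1)(v + 2) = 0 at v ∈ {-2, -1, 2}.
The Hessian is diagonal: diag(J_uu, J_vv). Second derivatives: J_uu(-4)=-2700, J_uu(-3)=1440, J_uu(-1)=-2160, J_uu(1)=7200; J_vv(-2)=-48, J_vv(-1)=36, J_vv(2)=-144.
Local minima occur where both diagonal entries positive: (-3, -1), (1, -1). Count: 2.

2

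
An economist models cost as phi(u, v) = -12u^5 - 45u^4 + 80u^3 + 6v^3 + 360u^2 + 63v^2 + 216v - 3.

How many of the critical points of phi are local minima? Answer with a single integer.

2

phi separates as a function of u plus a function of v, so ∇phi=0 decouples.
∂phi/∂u = -60u(u - 2)(u + 2)(u + 3) = 0 at u ∈ {-3, -2, 0, 2}; ∂phi/∂v = 18(v + 3)(v + 4) = 0 at v ∈ {-4, -3}.
The Hessian is diagonal: diag(phi_uu, phi_vv). Second derivatives: phi_uu(-3)=900, phi_uu(-2)=-480, phi_uu(0)=720, phi_uu(2)=-2400; phi_vv(-4)=-18, phi_vv(-3)=18.
Local minima occur where both diagonal entries positive: (-3, -3), (0, -3). Count: 2.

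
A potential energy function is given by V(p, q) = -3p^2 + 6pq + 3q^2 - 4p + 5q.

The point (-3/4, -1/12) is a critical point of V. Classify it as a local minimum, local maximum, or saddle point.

saddle point

The Hessian of V is constant: H = [[-6, 6], [6, 6]].
det(H) = (-6)·6 − 6² = -72.
Since det(H) < 0, H is indefinite and the critical point is a saddle point.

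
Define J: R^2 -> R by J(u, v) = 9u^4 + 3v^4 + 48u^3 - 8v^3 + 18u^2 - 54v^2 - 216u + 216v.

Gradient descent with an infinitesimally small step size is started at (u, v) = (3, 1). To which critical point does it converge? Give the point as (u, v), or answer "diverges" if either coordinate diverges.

(1, -3)

J is separable, so gradient descent decouples: u follows -∂J/∂u, v follows -∂J/∂v.
∂J/∂u = 36(u - 1)(u + 2)(u + 3); at u=3 this is 2160, so u decreases.
∂J/∂v = 12(v - 3)(v - 2)(v + 3); at v=1 this is 96, so v decreases.
u converges to its nearest critical value 1 (a local min of the u-part); v converges to -3. The iterate converges to (1, -3).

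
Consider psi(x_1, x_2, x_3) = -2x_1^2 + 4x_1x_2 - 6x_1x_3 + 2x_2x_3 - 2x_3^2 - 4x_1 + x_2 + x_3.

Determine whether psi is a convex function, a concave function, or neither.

psi is quadratic, so its Hessian is the constant matrix H = [[-4, 4, -6], [4, 0, 2], [-6, 2, -4]].
Leading principal minors: -4, -16, -16.
Neither pattern holds ⇒ H is indefinite ⇒ neither convex nor concave.

neither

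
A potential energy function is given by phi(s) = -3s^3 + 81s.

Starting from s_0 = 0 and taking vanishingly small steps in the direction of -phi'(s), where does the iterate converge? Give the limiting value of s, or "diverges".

phi'(s) = -9(s - 3)(s + 3), so phi'(0) = 81.
Gradient descent moves in the -phi' direction, i.e. s is decreasing.
The nearest critical point in that direction is s = -3, where phi'' = 54 > 0 (a local minimum). The iterate converges there.

-3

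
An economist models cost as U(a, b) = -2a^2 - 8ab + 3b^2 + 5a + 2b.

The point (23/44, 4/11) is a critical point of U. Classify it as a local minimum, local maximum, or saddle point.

The Hessian of U is constant: H = [[-4, -8], [-8, 6]].
det(H) = (-4)·6 − (-8)² = -88.
Since det(H) < 0, H is indefinite and the critical point is a saddle point.

saddle point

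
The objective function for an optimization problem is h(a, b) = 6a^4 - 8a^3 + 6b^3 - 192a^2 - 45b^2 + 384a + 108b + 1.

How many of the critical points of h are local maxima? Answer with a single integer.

h separates as a function of a plus a function of b, so ∇h=0 decouples.
∂h/∂a = 24(a - 4)(a - 1)(a + 4) = 0 at a ∈ {-4, 1, 4}; ∂h/∂b = 18(b - 3)(b - 2) = 0 at b ∈ {2, 3}.
The Hessian is diagonal: diag(h_aa, h_bb). Second derivatives: h_aa(-4)=960, h_aa(1)=-360, h_aa(4)=576; h_bb(2)=-18, h_bb(3)=18.
Local maxima occur where both diagonal entries negative: (1, 2). Count: 1.

1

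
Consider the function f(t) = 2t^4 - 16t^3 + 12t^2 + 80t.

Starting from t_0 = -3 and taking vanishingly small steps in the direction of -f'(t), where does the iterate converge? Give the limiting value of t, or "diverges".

-1

f'(t) = 8(t - 5)(t - 2)(t + 1), so f'(-3) = -640.
Gradient descent moves in the -f' direction, i.e. t is increasing.
The nearest critical point in that direction is t = -1, where f'' = 144 > 0 (a local minimum). The iterate converges there.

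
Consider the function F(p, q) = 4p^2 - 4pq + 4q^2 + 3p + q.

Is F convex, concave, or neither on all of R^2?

F is quadratic, so its Hessian is the constant matrix H = [[8, -4], [-4, 8]].
det(H) = 48, tr(H) = 16.
det(H) > 0 and tr(H) > 0, so H is positive definite everywhere: convex.

convex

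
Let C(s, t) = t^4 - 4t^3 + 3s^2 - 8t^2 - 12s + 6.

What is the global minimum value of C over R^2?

-134

C(s,t) separates as P(s) + Q(t) + 6, so its minimum is min P + min Q + 6.
P'(s) = 6s - 12 vanishes at s ∈ {2}; Q'(t) = 4t(t - 4)(t + 1) vanishes at t ∈ {-1, 0, 4}.
Local minima of P (where P''>0): P(2)=-12. Local minima of Q: Q(-1)=-3, Q(4)=-128.
So the global minimum of C is P(2) + Q(4) + 6 = -12 − 128 + 6 = -134, attained at (2, 4).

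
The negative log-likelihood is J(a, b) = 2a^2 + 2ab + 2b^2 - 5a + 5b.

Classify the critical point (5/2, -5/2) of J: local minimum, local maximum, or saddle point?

The Hessian of J is constant: H = [[4, 2], [2, 4]].
det(H) = 4·4 − 2² = 12.
det(H) > 0 and tr(H) = 8 > 0, so H is positive definite and the point is a local minimum.

local minimum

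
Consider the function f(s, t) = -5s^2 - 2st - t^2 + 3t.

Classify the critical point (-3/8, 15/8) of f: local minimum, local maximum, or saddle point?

local maximum

The Hessian of f is constant: H = [[-10, -2], [-2, -2]].
det(H) = (-10)·(-2) − (-2)² = 16.
det(H) > 0 and tr(H) = -12 < 0, so H is negative definite and the point is a local maximum.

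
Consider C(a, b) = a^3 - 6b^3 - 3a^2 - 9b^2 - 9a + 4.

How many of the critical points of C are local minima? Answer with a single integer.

1

C separates as a function of a plus a function of b, so ∇C=0 decouples.
∂C/∂a = 3(a - 3)(a + 1) = 0 at a ∈ {-1, 3}; ∂C/∂b = -18b(b + 1) = 0 at b ∈ {-1, 0}.
The Hessian is diagonal: diag(C_aa, C_bb). Second derivatives: C_aa(-1)=-12, C_aa(3)=12; C_bb(-1)=18, C_bb(0)=-18.
Local minima occur where both diagonal entries positive: (3, -1). Count: 1.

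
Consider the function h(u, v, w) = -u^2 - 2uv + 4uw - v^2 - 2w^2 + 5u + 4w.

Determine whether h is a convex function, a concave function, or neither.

h is quadratic, so its Hessian is the constant matrix H = [[-2, -2, 4], [-2, -2, 0], [4, 0, -4]].
Leading principal minors: -2, 0, 32.
Neither pattern holds ⇒ H is indefinite ⇒ neither convex nor concave.

neither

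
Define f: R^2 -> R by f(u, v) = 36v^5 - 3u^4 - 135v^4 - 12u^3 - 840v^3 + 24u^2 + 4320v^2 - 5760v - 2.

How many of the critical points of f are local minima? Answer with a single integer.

2

f separates as a function of u plus a function of v, so ∇f=0 decouples.
∂f/∂u = -12u(u - 1)(u + 4) = 0 at u ∈ {-4, 0, 1}; ∂f/∂v = 180(v - 4)(v - 2)(v - 1)(v + 4) = 0 at v ∈ {-4, 1, 2, 4}.
The Hessian is diagonal: diag(f_uu, f_vv). Second derivatives: f_uu(-4)=-240, f_uu(0)=48, f_uu(1)=-60; f_vv(-4)=-43200, f_vv(1)=2700, f_vv(2)=-2160, f_vv(4)=8640.
Local minima occur where both diagonal entries positive: (0, 1), (0, 4). Count: 2.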